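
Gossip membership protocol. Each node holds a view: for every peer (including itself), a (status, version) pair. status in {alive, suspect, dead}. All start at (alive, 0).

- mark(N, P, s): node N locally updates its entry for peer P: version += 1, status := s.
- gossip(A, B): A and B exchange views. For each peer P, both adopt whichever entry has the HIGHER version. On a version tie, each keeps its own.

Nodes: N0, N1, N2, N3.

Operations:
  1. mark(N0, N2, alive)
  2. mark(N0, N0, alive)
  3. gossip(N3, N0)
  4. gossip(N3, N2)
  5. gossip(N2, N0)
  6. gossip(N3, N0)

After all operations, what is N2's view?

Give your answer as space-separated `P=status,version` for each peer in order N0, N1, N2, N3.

Answer: N0=alive,1 N1=alive,0 N2=alive,1 N3=alive,0

Derivation:
Op 1: N0 marks N2=alive -> (alive,v1)
Op 2: N0 marks N0=alive -> (alive,v1)
Op 3: gossip N3<->N0 -> N3.N0=(alive,v1) N3.N1=(alive,v0) N3.N2=(alive,v1) N3.N3=(alive,v0) | N0.N0=(alive,v1) N0.N1=(alive,v0) N0.N2=(alive,v1) N0.N3=(alive,v0)
Op 4: gossip N3<->N2 -> N3.N0=(alive,v1) N3.N1=(alive,v0) N3.N2=(alive,v1) N3.N3=(alive,v0) | N2.N0=(alive,v1) N2.N1=(alive,v0) N2.N2=(alive,v1) N2.N3=(alive,v0)
Op 5: gossip N2<->N0 -> N2.N0=(alive,v1) N2.N1=(alive,v0) N2.N2=(alive,v1) N2.N3=(alive,v0) | N0.N0=(alive,v1) N0.N1=(alive,v0) N0.N2=(alive,v1) N0.N3=(alive,v0)
Op 6: gossip N3<->N0 -> N3.N0=(alive,v1) N3.N1=(alive,v0) N3.N2=(alive,v1) N3.N3=(alive,v0) | N0.N0=(alive,v1) N0.N1=(alive,v0) N0.N2=(alive,v1) N0.N3=(alive,v0)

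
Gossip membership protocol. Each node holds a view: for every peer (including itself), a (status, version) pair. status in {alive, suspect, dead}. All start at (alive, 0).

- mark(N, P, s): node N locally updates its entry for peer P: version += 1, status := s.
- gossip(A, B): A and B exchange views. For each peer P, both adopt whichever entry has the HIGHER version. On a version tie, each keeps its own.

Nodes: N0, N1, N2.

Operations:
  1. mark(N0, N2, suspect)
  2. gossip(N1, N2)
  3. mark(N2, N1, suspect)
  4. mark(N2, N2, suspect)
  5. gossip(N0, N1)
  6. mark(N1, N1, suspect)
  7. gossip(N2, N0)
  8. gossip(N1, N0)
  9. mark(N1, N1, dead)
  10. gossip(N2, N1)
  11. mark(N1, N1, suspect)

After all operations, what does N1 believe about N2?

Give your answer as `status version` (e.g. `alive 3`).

Answer: suspect 1

Derivation:
Op 1: N0 marks N2=suspect -> (suspect,v1)
Op 2: gossip N1<->N2 -> N1.N0=(alive,v0) N1.N1=(alive,v0) N1.N2=(alive,v0) | N2.N0=(alive,v0) N2.N1=(alive,v0) N2.N2=(alive,v0)
Op 3: N2 marks N1=suspect -> (suspect,v1)
Op 4: N2 marks N2=suspect -> (suspect,v1)
Op 5: gossip N0<->N1 -> N0.N0=(alive,v0) N0.N1=(alive,v0) N0.N2=(suspect,v1) | N1.N0=(alive,v0) N1.N1=(alive,v0) N1.N2=(suspect,v1)
Op 6: N1 marks N1=suspect -> (suspect,v1)
Op 7: gossip N2<->N0 -> N2.N0=(alive,v0) N2.N1=(suspect,v1) N2.N2=(suspect,v1) | N0.N0=(alive,v0) N0.N1=(suspect,v1) N0.N2=(suspect,v1)
Op 8: gossip N1<->N0 -> N1.N0=(alive,v0) N1.N1=(suspect,v1) N1.N2=(suspect,v1) | N0.N0=(alive,v0) N0.N1=(suspect,v1) N0.N2=(suspect,v1)
Op 9: N1 marks N1=dead -> (dead,v2)
Op 10: gossip N2<->N1 -> N2.N0=(alive,v0) N2.N1=(dead,v2) N2.N2=(suspect,v1) | N1.N0=(alive,v0) N1.N1=(dead,v2) N1.N2=(suspect,v1)
Op 11: N1 marks N1=suspect -> (suspect,v3)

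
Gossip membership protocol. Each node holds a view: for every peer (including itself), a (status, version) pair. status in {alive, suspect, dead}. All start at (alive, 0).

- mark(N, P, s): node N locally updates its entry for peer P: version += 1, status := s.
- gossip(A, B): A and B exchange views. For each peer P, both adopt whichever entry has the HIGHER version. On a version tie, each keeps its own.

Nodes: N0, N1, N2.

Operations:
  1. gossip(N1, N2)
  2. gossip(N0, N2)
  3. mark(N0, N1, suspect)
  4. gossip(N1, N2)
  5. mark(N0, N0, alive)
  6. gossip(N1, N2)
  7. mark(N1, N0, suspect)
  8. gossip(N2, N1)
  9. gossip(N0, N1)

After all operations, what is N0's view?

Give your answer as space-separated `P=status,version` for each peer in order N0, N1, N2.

Answer: N0=alive,1 N1=suspect,1 N2=alive,0

Derivation:
Op 1: gossip N1<->N2 -> N1.N0=(alive,v0) N1.N1=(alive,v0) N1.N2=(alive,v0) | N2.N0=(alive,v0) N2.N1=(alive,v0) N2.N2=(alive,v0)
Op 2: gossip N0<->N2 -> N0.N0=(alive,v0) N0.N1=(alive,v0) N0.N2=(alive,v0) | N2.N0=(alive,v0) N2.N1=(alive,v0) N2.N2=(alive,v0)
Op 3: N0 marks N1=suspect -> (suspect,v1)
Op 4: gossip N1<->N2 -> N1.N0=(alive,v0) N1.N1=(alive,v0) N1.N2=(alive,v0) | N2.N0=(alive,v0) N2.N1=(alive,v0) N2.N2=(alive,v0)
Op 5: N0 marks N0=alive -> (alive,v1)
Op 6: gossip N1<->N2 -> N1.N0=(alive,v0) N1.N1=(alive,v0) N1.N2=(alive,v0) | N2.N0=(alive,v0) N2.N1=(alive,v0) N2.N2=(alive,v0)
Op 7: N1 marks N0=suspect -> (suspect,v1)
Op 8: gossip N2<->N1 -> N2.N0=(suspect,v1) N2.N1=(alive,v0) N2.N2=(alive,v0) | N1.N0=(suspect,v1) N1.N1=(alive,v0) N1.N2=(alive,v0)
Op 9: gossip N0<->N1 -> N0.N0=(alive,v1) N0.N1=(suspect,v1) N0.N2=(alive,v0) | N1.N0=(suspect,v1) N1.N1=(suspect,v1) N1.N2=(alive,v0)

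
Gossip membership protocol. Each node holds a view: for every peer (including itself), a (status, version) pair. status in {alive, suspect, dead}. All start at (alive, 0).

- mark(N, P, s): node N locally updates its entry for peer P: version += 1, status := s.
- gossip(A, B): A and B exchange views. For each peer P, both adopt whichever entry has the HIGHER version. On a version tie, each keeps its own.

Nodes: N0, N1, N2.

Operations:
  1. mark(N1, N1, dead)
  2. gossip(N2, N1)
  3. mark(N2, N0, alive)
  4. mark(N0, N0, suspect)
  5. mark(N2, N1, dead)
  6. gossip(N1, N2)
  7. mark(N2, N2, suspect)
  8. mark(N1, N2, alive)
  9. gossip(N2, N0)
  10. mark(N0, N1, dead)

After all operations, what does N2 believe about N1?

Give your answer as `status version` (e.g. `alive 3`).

Answer: dead 2

Derivation:
Op 1: N1 marks N1=dead -> (dead,v1)
Op 2: gossip N2<->N1 -> N2.N0=(alive,v0) N2.N1=(dead,v1) N2.N2=(alive,v0) | N1.N0=(alive,v0) N1.N1=(dead,v1) N1.N2=(alive,v0)
Op 3: N2 marks N0=alive -> (alive,v1)
Op 4: N0 marks N0=suspect -> (suspect,v1)
Op 5: N2 marks N1=dead -> (dead,v2)
Op 6: gossip N1<->N2 -> N1.N0=(alive,v1) N1.N1=(dead,v2) N1.N2=(alive,v0) | N2.N0=(alive,v1) N2.N1=(dead,v2) N2.N2=(alive,v0)
Op 7: N2 marks N2=suspect -> (suspect,v1)
Op 8: N1 marks N2=alive -> (alive,v1)
Op 9: gossip N2<->N0 -> N2.N0=(alive,v1) N2.N1=(dead,v2) N2.N2=(suspect,v1) | N0.N0=(suspect,v1) N0.N1=(dead,v2) N0.N2=(suspect,v1)
Op 10: N0 marks N1=dead -> (dead,v3)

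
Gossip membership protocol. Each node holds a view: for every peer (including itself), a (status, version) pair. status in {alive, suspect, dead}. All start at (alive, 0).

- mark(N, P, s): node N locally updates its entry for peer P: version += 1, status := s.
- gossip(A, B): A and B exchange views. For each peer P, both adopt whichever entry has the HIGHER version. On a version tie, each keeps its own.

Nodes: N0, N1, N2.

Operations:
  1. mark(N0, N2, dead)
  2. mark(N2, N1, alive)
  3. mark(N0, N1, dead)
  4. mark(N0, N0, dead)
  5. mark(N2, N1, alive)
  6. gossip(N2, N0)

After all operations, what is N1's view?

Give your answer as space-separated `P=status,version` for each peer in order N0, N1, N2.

Op 1: N0 marks N2=dead -> (dead,v1)
Op 2: N2 marks N1=alive -> (alive,v1)
Op 3: N0 marks N1=dead -> (dead,v1)
Op 4: N0 marks N0=dead -> (dead,v1)
Op 5: N2 marks N1=alive -> (alive,v2)
Op 6: gossip N2<->N0 -> N2.N0=(dead,v1) N2.N1=(alive,v2) N2.N2=(dead,v1) | N0.N0=(dead,v1) N0.N1=(alive,v2) N0.N2=(dead,v1)

Answer: N0=alive,0 N1=alive,0 N2=alive,0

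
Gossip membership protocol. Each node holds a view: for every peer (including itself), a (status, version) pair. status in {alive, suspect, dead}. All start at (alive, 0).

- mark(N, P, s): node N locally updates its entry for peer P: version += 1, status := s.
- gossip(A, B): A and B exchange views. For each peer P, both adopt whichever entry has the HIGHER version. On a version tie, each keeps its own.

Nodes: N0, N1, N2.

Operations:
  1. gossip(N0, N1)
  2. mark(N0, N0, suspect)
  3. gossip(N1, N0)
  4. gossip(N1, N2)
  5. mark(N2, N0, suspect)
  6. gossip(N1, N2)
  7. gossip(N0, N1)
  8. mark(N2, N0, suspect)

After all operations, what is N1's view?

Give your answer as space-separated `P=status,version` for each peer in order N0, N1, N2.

Op 1: gossip N0<->N1 -> N0.N0=(alive,v0) N0.N1=(alive,v0) N0.N2=(alive,v0) | N1.N0=(alive,v0) N1.N1=(alive,v0) N1.N2=(alive,v0)
Op 2: N0 marks N0=suspect -> (suspect,v1)
Op 3: gossip N1<->N0 -> N1.N0=(suspect,v1) N1.N1=(alive,v0) N1.N2=(alive,v0) | N0.N0=(suspect,v1) N0.N1=(alive,v0) N0.N2=(alive,v0)
Op 4: gossip N1<->N2 -> N1.N0=(suspect,v1) N1.N1=(alive,v0) N1.N2=(alive,v0) | N2.N0=(suspect,v1) N2.N1=(alive,v0) N2.N2=(alive,v0)
Op 5: N2 marks N0=suspect -> (suspect,v2)
Op 6: gossip N1<->N2 -> N1.N0=(suspect,v2) N1.N1=(alive,v0) N1.N2=(alive,v0) | N2.N0=(suspect,v2) N2.N1=(alive,v0) N2.N2=(alive,v0)
Op 7: gossip N0<->N1 -> N0.N0=(suspect,v2) N0.N1=(alive,v0) N0.N2=(alive,v0) | N1.N0=(suspect,v2) N1.N1=(alive,v0) N1.N2=(alive,v0)
Op 8: N2 marks N0=suspect -> (suspect,v3)

Answer: N0=suspect,2 N1=alive,0 N2=alive,0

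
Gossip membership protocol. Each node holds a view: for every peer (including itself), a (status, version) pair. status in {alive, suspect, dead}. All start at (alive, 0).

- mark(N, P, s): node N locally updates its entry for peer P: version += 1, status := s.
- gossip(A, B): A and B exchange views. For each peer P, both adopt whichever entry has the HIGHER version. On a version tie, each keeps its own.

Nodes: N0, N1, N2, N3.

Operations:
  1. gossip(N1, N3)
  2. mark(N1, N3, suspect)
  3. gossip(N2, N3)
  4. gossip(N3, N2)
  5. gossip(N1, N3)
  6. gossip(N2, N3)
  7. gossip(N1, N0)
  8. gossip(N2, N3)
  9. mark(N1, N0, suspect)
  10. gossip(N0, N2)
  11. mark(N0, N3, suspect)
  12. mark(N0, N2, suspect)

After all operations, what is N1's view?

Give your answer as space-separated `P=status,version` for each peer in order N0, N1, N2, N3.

Answer: N0=suspect,1 N1=alive,0 N2=alive,0 N3=suspect,1

Derivation:
Op 1: gossip N1<->N3 -> N1.N0=(alive,v0) N1.N1=(alive,v0) N1.N2=(alive,v0) N1.N3=(alive,v0) | N3.N0=(alive,v0) N3.N1=(alive,v0) N3.N2=(alive,v0) N3.N3=(alive,v0)
Op 2: N1 marks N3=suspect -> (suspect,v1)
Op 3: gossip N2<->N3 -> N2.N0=(alive,v0) N2.N1=(alive,v0) N2.N2=(alive,v0) N2.N3=(alive,v0) | N3.N0=(alive,v0) N3.N1=(alive,v0) N3.N2=(alive,v0) N3.N3=(alive,v0)
Op 4: gossip N3<->N2 -> N3.N0=(alive,v0) N3.N1=(alive,v0) N3.N2=(alive,v0) N3.N3=(alive,v0) | N2.N0=(alive,v0) N2.N1=(alive,v0) N2.N2=(alive,v0) N2.N3=(alive,v0)
Op 5: gossip N1<->N3 -> N1.N0=(alive,v0) N1.N1=(alive,v0) N1.N2=(alive,v0) N1.N3=(suspect,v1) | N3.N0=(alive,v0) N3.N1=(alive,v0) N3.N2=(alive,v0) N3.N3=(suspect,v1)
Op 6: gossip N2<->N3 -> N2.N0=(alive,v0) N2.N1=(alive,v0) N2.N2=(alive,v0) N2.N3=(suspect,v1) | N3.N0=(alive,v0) N3.N1=(alive,v0) N3.N2=(alive,v0) N3.N3=(suspect,v1)
Op 7: gossip N1<->N0 -> N1.N0=(alive,v0) N1.N1=(alive,v0) N1.N2=(alive,v0) N1.N3=(suspect,v1) | N0.N0=(alive,v0) N0.N1=(alive,v0) N0.N2=(alive,v0) N0.N3=(suspect,v1)
Op 8: gossip N2<->N3 -> N2.N0=(alive,v0) N2.N1=(alive,v0) N2.N2=(alive,v0) N2.N3=(suspect,v1) | N3.N0=(alive,v0) N3.N1=(alive,v0) N3.N2=(alive,v0) N3.N3=(suspect,v1)
Op 9: N1 marks N0=suspect -> (suspect,v1)
Op 10: gossip N0<->N2 -> N0.N0=(alive,v0) N0.N1=(alive,v0) N0.N2=(alive,v0) N0.N3=(suspect,v1) | N2.N0=(alive,v0) N2.N1=(alive,v0) N2.N2=(alive,v0) N2.N3=(suspect,v1)
Op 11: N0 marks N3=suspect -> (suspect,v2)
Op 12: N0 marks N2=suspect -> (suspect,v1)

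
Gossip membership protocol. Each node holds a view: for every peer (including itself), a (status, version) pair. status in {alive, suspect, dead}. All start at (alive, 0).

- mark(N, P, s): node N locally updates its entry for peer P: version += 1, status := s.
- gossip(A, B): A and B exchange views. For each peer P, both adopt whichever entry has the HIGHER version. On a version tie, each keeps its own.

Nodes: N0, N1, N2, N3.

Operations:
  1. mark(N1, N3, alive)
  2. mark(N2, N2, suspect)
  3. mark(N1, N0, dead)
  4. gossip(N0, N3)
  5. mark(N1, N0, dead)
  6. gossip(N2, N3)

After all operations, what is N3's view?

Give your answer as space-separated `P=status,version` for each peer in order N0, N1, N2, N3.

Answer: N0=alive,0 N1=alive,0 N2=suspect,1 N3=alive,0

Derivation:
Op 1: N1 marks N3=alive -> (alive,v1)
Op 2: N2 marks N2=suspect -> (suspect,v1)
Op 3: N1 marks N0=dead -> (dead,v1)
Op 4: gossip N0<->N3 -> N0.N0=(alive,v0) N0.N1=(alive,v0) N0.N2=(alive,v0) N0.N3=(alive,v0) | N3.N0=(alive,v0) N3.N1=(alive,v0) N3.N2=(alive,v0) N3.N3=(alive,v0)
Op 5: N1 marks N0=dead -> (dead,v2)
Op 6: gossip N2<->N3 -> N2.N0=(alive,v0) N2.N1=(alive,v0) N2.N2=(suspect,v1) N2.N3=(alive,v0) | N3.N0=(alive,v0) N3.N1=(alive,v0) N3.N2=(suspect,v1) N3.N3=(alive,v0)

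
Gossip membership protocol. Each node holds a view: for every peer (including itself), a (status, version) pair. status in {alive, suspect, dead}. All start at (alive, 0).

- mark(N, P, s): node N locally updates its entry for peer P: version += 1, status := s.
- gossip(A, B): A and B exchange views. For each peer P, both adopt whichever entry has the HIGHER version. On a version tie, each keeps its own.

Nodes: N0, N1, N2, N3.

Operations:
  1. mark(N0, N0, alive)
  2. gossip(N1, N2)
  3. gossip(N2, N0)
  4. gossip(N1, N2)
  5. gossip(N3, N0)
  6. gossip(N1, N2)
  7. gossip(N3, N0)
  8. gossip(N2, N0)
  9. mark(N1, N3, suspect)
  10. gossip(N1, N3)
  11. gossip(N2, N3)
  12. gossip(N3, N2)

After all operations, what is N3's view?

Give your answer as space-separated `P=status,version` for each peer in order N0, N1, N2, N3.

Op 1: N0 marks N0=alive -> (alive,v1)
Op 2: gossip N1<->N2 -> N1.N0=(alive,v0) N1.N1=(alive,v0) N1.N2=(alive,v0) N1.N3=(alive,v0) | N2.N0=(alive,v0) N2.N1=(alive,v0) N2.N2=(alive,v0) N2.N3=(alive,v0)
Op 3: gossip N2<->N0 -> N2.N0=(alive,v1) N2.N1=(alive,v0) N2.N2=(alive,v0) N2.N3=(alive,v0) | N0.N0=(alive,v1) N0.N1=(alive,v0) N0.N2=(alive,v0) N0.N3=(alive,v0)
Op 4: gossip N1<->N2 -> N1.N0=(alive,v1) N1.N1=(alive,v0) N1.N2=(alive,v0) N1.N3=(alive,v0) | N2.N0=(alive,v1) N2.N1=(alive,v0) N2.N2=(alive,v0) N2.N3=(alive,v0)
Op 5: gossip N3<->N0 -> N3.N0=(alive,v1) N3.N1=(alive,v0) N3.N2=(alive,v0) N3.N3=(alive,v0) | N0.N0=(alive,v1) N0.N1=(alive,v0) N0.N2=(alive,v0) N0.N3=(alive,v0)
Op 6: gossip N1<->N2 -> N1.N0=(alive,v1) N1.N1=(alive,v0) N1.N2=(alive,v0) N1.N3=(alive,v0) | N2.N0=(alive,v1) N2.N1=(alive,v0) N2.N2=(alive,v0) N2.N3=(alive,v0)
Op 7: gossip N3<->N0 -> N3.N0=(alive,v1) N3.N1=(alive,v0) N3.N2=(alive,v0) N3.N3=(alive,v0) | N0.N0=(alive,v1) N0.N1=(alive,v0) N0.N2=(alive,v0) N0.N3=(alive,v0)
Op 8: gossip N2<->N0 -> N2.N0=(alive,v1) N2.N1=(alive,v0) N2.N2=(alive,v0) N2.N3=(alive,v0) | N0.N0=(alive,v1) N0.N1=(alive,v0) N0.N2=(alive,v0) N0.N3=(alive,v0)
Op 9: N1 marks N3=suspect -> (suspect,v1)
Op 10: gossip N1<->N3 -> N1.N0=(alive,v1) N1.N1=(alive,v0) N1.N2=(alive,v0) N1.N3=(suspect,v1) | N3.N0=(alive,v1) N3.N1=(alive,v0) N3.N2=(alive,v0) N3.N3=(suspect,v1)
Op 11: gossip N2<->N3 -> N2.N0=(alive,v1) N2.N1=(alive,v0) N2.N2=(alive,v0) N2.N3=(suspect,v1) | N3.N0=(alive,v1) N3.N1=(alive,v0) N3.N2=(alive,v0) N3.N3=(suspect,v1)
Op 12: gossip N3<->N2 -> N3.N0=(alive,v1) N3.N1=(alive,v0) N3.N2=(alive,v0) N3.N3=(suspect,v1) | N2.N0=(alive,v1) N2.N1=(alive,v0) N2.N2=(alive,v0) N2.N3=(suspect,v1)

Answer: N0=alive,1 N1=alive,0 N2=alive,0 N3=suspect,1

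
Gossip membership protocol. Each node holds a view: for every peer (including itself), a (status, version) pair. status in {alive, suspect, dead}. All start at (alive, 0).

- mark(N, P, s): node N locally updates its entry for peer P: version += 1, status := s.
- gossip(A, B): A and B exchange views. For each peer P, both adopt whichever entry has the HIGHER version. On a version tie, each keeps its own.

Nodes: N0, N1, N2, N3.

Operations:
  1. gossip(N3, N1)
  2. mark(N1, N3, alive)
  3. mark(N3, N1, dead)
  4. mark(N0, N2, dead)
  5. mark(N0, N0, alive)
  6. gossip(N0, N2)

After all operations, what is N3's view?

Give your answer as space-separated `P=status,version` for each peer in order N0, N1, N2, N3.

Answer: N0=alive,0 N1=dead,1 N2=alive,0 N3=alive,0

Derivation:
Op 1: gossip N3<->N1 -> N3.N0=(alive,v0) N3.N1=(alive,v0) N3.N2=(alive,v0) N3.N3=(alive,v0) | N1.N0=(alive,v0) N1.N1=(alive,v0) N1.N2=(alive,v0) N1.N3=(alive,v0)
Op 2: N1 marks N3=alive -> (alive,v1)
Op 3: N3 marks N1=dead -> (dead,v1)
Op 4: N0 marks N2=dead -> (dead,v1)
Op 5: N0 marks N0=alive -> (alive,v1)
Op 6: gossip N0<->N2 -> N0.N0=(alive,v1) N0.N1=(alive,v0) N0.N2=(dead,v1) N0.N3=(alive,v0) | N2.N0=(alive,v1) N2.N1=(alive,v0) N2.N2=(dead,v1) N2.N3=(alive,v0)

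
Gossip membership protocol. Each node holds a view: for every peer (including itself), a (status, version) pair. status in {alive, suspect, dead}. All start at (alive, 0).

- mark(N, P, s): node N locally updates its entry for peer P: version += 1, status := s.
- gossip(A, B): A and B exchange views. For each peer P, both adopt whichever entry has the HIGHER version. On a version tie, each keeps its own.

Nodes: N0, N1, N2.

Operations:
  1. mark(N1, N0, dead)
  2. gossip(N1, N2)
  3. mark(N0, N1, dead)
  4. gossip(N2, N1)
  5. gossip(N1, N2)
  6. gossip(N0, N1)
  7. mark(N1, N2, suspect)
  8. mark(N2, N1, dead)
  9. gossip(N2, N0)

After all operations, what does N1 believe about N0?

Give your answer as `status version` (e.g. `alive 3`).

Op 1: N1 marks N0=dead -> (dead,v1)
Op 2: gossip N1<->N2 -> N1.N0=(dead,v1) N1.N1=(alive,v0) N1.N2=(alive,v0) | N2.N0=(dead,v1) N2.N1=(alive,v0) N2.N2=(alive,v0)
Op 3: N0 marks N1=dead -> (dead,v1)
Op 4: gossip N2<->N1 -> N2.N0=(dead,v1) N2.N1=(alive,v0) N2.N2=(alive,v0) | N1.N0=(dead,v1) N1.N1=(alive,v0) N1.N2=(alive,v0)
Op 5: gossip N1<->N2 -> N1.N0=(dead,v1) N1.N1=(alive,v0) N1.N2=(alive,v0) | N2.N0=(dead,v1) N2.N1=(alive,v0) N2.N2=(alive,v0)
Op 6: gossip N0<->N1 -> N0.N0=(dead,v1) N0.N1=(dead,v1) N0.N2=(alive,v0) | N1.N0=(dead,v1) N1.N1=(dead,v1) N1.N2=(alive,v0)
Op 7: N1 marks N2=suspect -> (suspect,v1)
Op 8: N2 marks N1=dead -> (dead,v1)
Op 9: gossip N2<->N0 -> N2.N0=(dead,v1) N2.N1=(dead,v1) N2.N2=(alive,v0) | N0.N0=(dead,v1) N0.N1=(dead,v1) N0.N2=(alive,v0)

Answer: dead 1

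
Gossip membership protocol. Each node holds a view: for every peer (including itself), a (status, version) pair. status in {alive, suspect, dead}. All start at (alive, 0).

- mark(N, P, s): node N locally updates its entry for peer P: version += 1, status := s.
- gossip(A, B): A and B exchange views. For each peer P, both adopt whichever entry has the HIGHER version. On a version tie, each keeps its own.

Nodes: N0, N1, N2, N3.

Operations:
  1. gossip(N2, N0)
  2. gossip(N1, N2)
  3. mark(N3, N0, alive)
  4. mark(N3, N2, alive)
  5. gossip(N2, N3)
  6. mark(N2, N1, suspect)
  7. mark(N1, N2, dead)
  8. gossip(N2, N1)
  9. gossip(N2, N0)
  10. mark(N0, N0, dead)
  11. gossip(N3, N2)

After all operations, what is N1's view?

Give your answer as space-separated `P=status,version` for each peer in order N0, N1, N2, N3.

Op 1: gossip N2<->N0 -> N2.N0=(alive,v0) N2.N1=(alive,v0) N2.N2=(alive,v0) N2.N3=(alive,v0) | N0.N0=(alive,v0) N0.N1=(alive,v0) N0.N2=(alive,v0) N0.N3=(alive,v0)
Op 2: gossip N1<->N2 -> N1.N0=(alive,v0) N1.N1=(alive,v0) N1.N2=(alive,v0) N1.N3=(alive,v0) | N2.N0=(alive,v0) N2.N1=(alive,v0) N2.N2=(alive,v0) N2.N3=(alive,v0)
Op 3: N3 marks N0=alive -> (alive,v1)
Op 4: N3 marks N2=alive -> (alive,v1)
Op 5: gossip N2<->N3 -> N2.N0=(alive,v1) N2.N1=(alive,v0) N2.N2=(alive,v1) N2.N3=(alive,v0) | N3.N0=(alive,v1) N3.N1=(alive,v0) N3.N2=(alive,v1) N3.N3=(alive,v0)
Op 6: N2 marks N1=suspect -> (suspect,v1)
Op 7: N1 marks N2=dead -> (dead,v1)
Op 8: gossip N2<->N1 -> N2.N0=(alive,v1) N2.N1=(suspect,v1) N2.N2=(alive,v1) N2.N3=(alive,v0) | N1.N0=(alive,v1) N1.N1=(suspect,v1) N1.N2=(dead,v1) N1.N3=(alive,v0)
Op 9: gossip N2<->N0 -> N2.N0=(alive,v1) N2.N1=(suspect,v1) N2.N2=(alive,v1) N2.N3=(alive,v0) | N0.N0=(alive,v1) N0.N1=(suspect,v1) N0.N2=(alive,v1) N0.N3=(alive,v0)
Op 10: N0 marks N0=dead -> (dead,v2)
Op 11: gossip N3<->N2 -> N3.N0=(alive,v1) N3.N1=(suspect,v1) N3.N2=(alive,v1) N3.N3=(alive,v0) | N2.N0=(alive,v1) N2.N1=(suspect,v1) N2.N2=(alive,v1) N2.N3=(alive,v0)

Answer: N0=alive,1 N1=suspect,1 N2=dead,1 N3=alive,0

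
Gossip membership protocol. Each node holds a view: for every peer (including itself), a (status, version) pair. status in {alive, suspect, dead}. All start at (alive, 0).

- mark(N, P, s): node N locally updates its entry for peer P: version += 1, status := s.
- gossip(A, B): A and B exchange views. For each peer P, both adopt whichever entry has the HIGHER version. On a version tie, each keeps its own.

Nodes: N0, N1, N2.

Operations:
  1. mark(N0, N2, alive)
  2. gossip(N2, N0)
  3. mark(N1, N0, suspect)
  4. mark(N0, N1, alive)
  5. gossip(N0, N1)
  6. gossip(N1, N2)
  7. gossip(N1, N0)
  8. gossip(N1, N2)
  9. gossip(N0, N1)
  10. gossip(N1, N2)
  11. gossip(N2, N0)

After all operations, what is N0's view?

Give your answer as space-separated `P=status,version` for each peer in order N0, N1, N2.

Op 1: N0 marks N2=alive -> (alive,v1)
Op 2: gossip N2<->N0 -> N2.N0=(alive,v0) N2.N1=(alive,v0) N2.N2=(alive,v1) | N0.N0=(alive,v0) N0.N1=(alive,v0) N0.N2=(alive,v1)
Op 3: N1 marks N0=suspect -> (suspect,v1)
Op 4: N0 marks N1=alive -> (alive,v1)
Op 5: gossip N0<->N1 -> N0.N0=(suspect,v1) N0.N1=(alive,v1) N0.N2=(alive,v1) | N1.N0=(suspect,v1) N1.N1=(alive,v1) N1.N2=(alive,v1)
Op 6: gossip N1<->N2 -> N1.N0=(suspect,v1) N1.N1=(alive,v1) N1.N2=(alive,v1) | N2.N0=(suspect,v1) N2.N1=(alive,v1) N2.N2=(alive,v1)
Op 7: gossip N1<->N0 -> N1.N0=(suspect,v1) N1.N1=(alive,v1) N1.N2=(alive,v1) | N0.N0=(suspect,v1) N0.N1=(alive,v1) N0.N2=(alive,v1)
Op 8: gossip N1<->N2 -> N1.N0=(suspect,v1) N1.N1=(alive,v1) N1.N2=(alive,v1) | N2.N0=(suspect,v1) N2.N1=(alive,v1) N2.N2=(alive,v1)
Op 9: gossip N0<->N1 -> N0.N0=(suspect,v1) N0.N1=(alive,v1) N0.N2=(alive,v1) | N1.N0=(suspect,v1) N1.N1=(alive,v1) N1.N2=(alive,v1)
Op 10: gossip N1<->N2 -> N1.N0=(suspect,v1) N1.N1=(alive,v1) N1.N2=(alive,v1) | N2.N0=(suspect,v1) N2.N1=(alive,v1) N2.N2=(alive,v1)
Op 11: gossip N2<->N0 -> N2.N0=(suspect,v1) N2.N1=(alive,v1) N2.N2=(alive,v1) | N0.N0=(suspect,v1) N0.N1=(alive,v1) N0.N2=(alive,v1)

Answer: N0=suspect,1 N1=alive,1 N2=alive,1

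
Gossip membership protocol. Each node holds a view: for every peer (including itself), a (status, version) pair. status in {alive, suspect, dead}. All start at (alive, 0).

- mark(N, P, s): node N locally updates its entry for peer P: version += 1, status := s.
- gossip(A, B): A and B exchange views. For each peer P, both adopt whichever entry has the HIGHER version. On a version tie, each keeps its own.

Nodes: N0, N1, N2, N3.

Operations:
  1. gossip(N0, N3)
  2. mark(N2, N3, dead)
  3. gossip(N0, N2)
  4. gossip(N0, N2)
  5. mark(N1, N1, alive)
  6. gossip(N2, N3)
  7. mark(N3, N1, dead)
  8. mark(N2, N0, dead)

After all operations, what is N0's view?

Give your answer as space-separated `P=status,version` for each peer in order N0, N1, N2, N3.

Answer: N0=alive,0 N1=alive,0 N2=alive,0 N3=dead,1

Derivation:
Op 1: gossip N0<->N3 -> N0.N0=(alive,v0) N0.N1=(alive,v0) N0.N2=(alive,v0) N0.N3=(alive,v0) | N3.N0=(alive,v0) N3.N1=(alive,v0) N3.N2=(alive,v0) N3.N3=(alive,v0)
Op 2: N2 marks N3=dead -> (dead,v1)
Op 3: gossip N0<->N2 -> N0.N0=(alive,v0) N0.N1=(alive,v0) N0.N2=(alive,v0) N0.N3=(dead,v1) | N2.N0=(alive,v0) N2.N1=(alive,v0) N2.N2=(alive,v0) N2.N3=(dead,v1)
Op 4: gossip N0<->N2 -> N0.N0=(alive,v0) N0.N1=(alive,v0) N0.N2=(alive,v0) N0.N3=(dead,v1) | N2.N0=(alive,v0) N2.N1=(alive,v0) N2.N2=(alive,v0) N2.N3=(dead,v1)
Op 5: N1 marks N1=alive -> (alive,v1)
Op 6: gossip N2<->N3 -> N2.N0=(alive,v0) N2.N1=(alive,v0) N2.N2=(alive,v0) N2.N3=(dead,v1) | N3.N0=(alive,v0) N3.N1=(alive,v0) N3.N2=(alive,v0) N3.N3=(dead,v1)
Op 7: N3 marks N1=dead -> (dead,v1)
Op 8: N2 marks N0=dead -> (dead,v1)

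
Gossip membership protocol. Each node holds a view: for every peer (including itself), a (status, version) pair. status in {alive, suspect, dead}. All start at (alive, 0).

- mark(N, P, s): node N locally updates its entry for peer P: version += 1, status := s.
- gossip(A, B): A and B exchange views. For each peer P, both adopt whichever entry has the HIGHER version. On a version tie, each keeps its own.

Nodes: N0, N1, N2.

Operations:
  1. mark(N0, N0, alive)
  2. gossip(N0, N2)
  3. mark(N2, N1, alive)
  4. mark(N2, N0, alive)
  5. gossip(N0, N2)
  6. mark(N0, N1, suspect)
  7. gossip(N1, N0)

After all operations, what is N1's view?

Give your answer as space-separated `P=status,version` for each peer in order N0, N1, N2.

Op 1: N0 marks N0=alive -> (alive,v1)
Op 2: gossip N0<->N2 -> N0.N0=(alive,v1) N0.N1=(alive,v0) N0.N2=(alive,v0) | N2.N0=(alive,v1) N2.N1=(alive,v0) N2.N2=(alive,v0)
Op 3: N2 marks N1=alive -> (alive,v1)
Op 4: N2 marks N0=alive -> (alive,v2)
Op 5: gossip N0<->N2 -> N0.N0=(alive,v2) N0.N1=(alive,v1) N0.N2=(alive,v0) | N2.N0=(alive,v2) N2.N1=(alive,v1) N2.N2=(alive,v0)
Op 6: N0 marks N1=suspect -> (suspect,v2)
Op 7: gossip N1<->N0 -> N1.N0=(alive,v2) N1.N1=(suspect,v2) N1.N2=(alive,v0) | N0.N0=(alive,v2) N0.N1=(suspect,v2) N0.N2=(alive,v0)

Answer: N0=alive,2 N1=suspect,2 N2=alive,0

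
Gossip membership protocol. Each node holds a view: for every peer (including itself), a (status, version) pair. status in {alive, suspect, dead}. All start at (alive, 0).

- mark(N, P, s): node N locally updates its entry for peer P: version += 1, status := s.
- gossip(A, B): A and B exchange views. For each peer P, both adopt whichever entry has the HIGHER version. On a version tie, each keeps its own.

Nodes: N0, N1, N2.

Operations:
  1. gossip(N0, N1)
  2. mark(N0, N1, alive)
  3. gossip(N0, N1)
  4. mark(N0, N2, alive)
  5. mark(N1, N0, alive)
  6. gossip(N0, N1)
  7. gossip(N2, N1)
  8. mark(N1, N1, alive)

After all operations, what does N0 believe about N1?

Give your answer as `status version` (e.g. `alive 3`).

Answer: alive 1

Derivation:
Op 1: gossip N0<->N1 -> N0.N0=(alive,v0) N0.N1=(alive,v0) N0.N2=(alive,v0) | N1.N0=(alive,v0) N1.N1=(alive,v0) N1.N2=(alive,v0)
Op 2: N0 marks N1=alive -> (alive,v1)
Op 3: gossip N0<->N1 -> N0.N0=(alive,v0) N0.N1=(alive,v1) N0.N2=(alive,v0) | N1.N0=(alive,v0) N1.N1=(alive,v1) N1.N2=(alive,v0)
Op 4: N0 marks N2=alive -> (alive,v1)
Op 5: N1 marks N0=alive -> (alive,v1)
Op 6: gossip N0<->N1 -> N0.N0=(alive,v1) N0.N1=(alive,v1) N0.N2=(alive,v1) | N1.N0=(alive,v1) N1.N1=(alive,v1) N1.N2=(alive,v1)
Op 7: gossip N2<->N1 -> N2.N0=(alive,v1) N2.N1=(alive,v1) N2.N2=(alive,v1) | N1.N0=(alive,v1) N1.N1=(alive,v1) N1.N2=(alive,v1)
Op 8: N1 marks N1=alive -> (alive,v2)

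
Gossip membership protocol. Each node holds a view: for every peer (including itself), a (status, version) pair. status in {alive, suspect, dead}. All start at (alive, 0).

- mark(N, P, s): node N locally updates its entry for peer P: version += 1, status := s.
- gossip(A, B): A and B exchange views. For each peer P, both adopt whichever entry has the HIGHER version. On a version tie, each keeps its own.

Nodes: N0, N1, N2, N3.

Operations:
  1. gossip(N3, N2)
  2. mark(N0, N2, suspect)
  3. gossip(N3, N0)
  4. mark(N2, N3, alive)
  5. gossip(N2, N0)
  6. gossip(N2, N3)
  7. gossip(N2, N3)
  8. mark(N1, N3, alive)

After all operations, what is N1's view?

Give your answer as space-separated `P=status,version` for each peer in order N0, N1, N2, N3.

Op 1: gossip N3<->N2 -> N3.N0=(alive,v0) N3.N1=(alive,v0) N3.N2=(alive,v0) N3.N3=(alive,v0) | N2.N0=(alive,v0) N2.N1=(alive,v0) N2.N2=(alive,v0) N2.N3=(alive,v0)
Op 2: N0 marks N2=suspect -> (suspect,v1)
Op 3: gossip N3<->N0 -> N3.N0=(alive,v0) N3.N1=(alive,v0) N3.N2=(suspect,v1) N3.N3=(alive,v0) | N0.N0=(alive,v0) N0.N1=(alive,v0) N0.N2=(suspect,v1) N0.N3=(alive,v0)
Op 4: N2 marks N3=alive -> (alive,v1)
Op 5: gossip N2<->N0 -> N2.N0=(alive,v0) N2.N1=(alive,v0) N2.N2=(suspect,v1) N2.N3=(alive,v1) | N0.N0=(alive,v0) N0.N1=(alive,v0) N0.N2=(suspect,v1) N0.N3=(alive,v1)
Op 6: gossip N2<->N3 -> N2.N0=(alive,v0) N2.N1=(alive,v0) N2.N2=(suspect,v1) N2.N3=(alive,v1) | N3.N0=(alive,v0) N3.N1=(alive,v0) N3.N2=(suspect,v1) N3.N3=(alive,v1)
Op 7: gossip N2<->N3 -> N2.N0=(alive,v0) N2.N1=(alive,v0) N2.N2=(suspect,v1) N2.N3=(alive,v1) | N3.N0=(alive,v0) N3.N1=(alive,v0) N3.N2=(suspect,v1) N3.N3=(alive,v1)
Op 8: N1 marks N3=alive -> (alive,v1)

Answer: N0=alive,0 N1=alive,0 N2=alive,0 N3=alive,1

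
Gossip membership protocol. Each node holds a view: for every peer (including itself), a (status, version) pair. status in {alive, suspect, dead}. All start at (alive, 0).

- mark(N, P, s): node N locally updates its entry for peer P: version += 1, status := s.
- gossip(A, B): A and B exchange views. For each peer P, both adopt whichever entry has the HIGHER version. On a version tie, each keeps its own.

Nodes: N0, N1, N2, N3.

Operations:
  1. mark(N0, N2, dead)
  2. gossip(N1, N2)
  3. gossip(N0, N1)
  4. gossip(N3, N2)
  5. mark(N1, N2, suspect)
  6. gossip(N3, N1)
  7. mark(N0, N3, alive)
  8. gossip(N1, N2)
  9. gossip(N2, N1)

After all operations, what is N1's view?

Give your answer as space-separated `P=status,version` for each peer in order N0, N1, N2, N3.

Op 1: N0 marks N2=dead -> (dead,v1)
Op 2: gossip N1<->N2 -> N1.N0=(alive,v0) N1.N1=(alive,v0) N1.N2=(alive,v0) N1.N3=(alive,v0) | N2.N0=(alive,v0) N2.N1=(alive,v0) N2.N2=(alive,v0) N2.N3=(alive,v0)
Op 3: gossip N0<->N1 -> N0.N0=(alive,v0) N0.N1=(alive,v0) N0.N2=(dead,v1) N0.N3=(alive,v0) | N1.N0=(alive,v0) N1.N1=(alive,v0) N1.N2=(dead,v1) N1.N3=(alive,v0)
Op 4: gossip N3<->N2 -> N3.N0=(alive,v0) N3.N1=(alive,v0) N3.N2=(alive,v0) N3.N3=(alive,v0) | N2.N0=(alive,v0) N2.N1=(alive,v0) N2.N2=(alive,v0) N2.N3=(alive,v0)
Op 5: N1 marks N2=suspect -> (suspect,v2)
Op 6: gossip N3<->N1 -> N3.N0=(alive,v0) N3.N1=(alive,v0) N3.N2=(suspect,v2) N3.N3=(alive,v0) | N1.N0=(alive,v0) N1.N1=(alive,v0) N1.N2=(suspect,v2) N1.N3=(alive,v0)
Op 7: N0 marks N3=alive -> (alive,v1)
Op 8: gossip N1<->N2 -> N1.N0=(alive,v0) N1.N1=(alive,v0) N1.N2=(suspect,v2) N1.N3=(alive,v0) | N2.N0=(alive,v0) N2.N1=(alive,v0) N2.N2=(suspect,v2) N2.N3=(alive,v0)
Op 9: gossip N2<->N1 -> N2.N0=(alive,v0) N2.N1=(alive,v0) N2.N2=(suspect,v2) N2.N3=(alive,v0) | N1.N0=(alive,v0) N1.N1=(alive,v0) N1.N2=(suspect,v2) N1.N3=(alive,v0)

Answer: N0=alive,0 N1=alive,0 N2=suspect,2 N3=alive,0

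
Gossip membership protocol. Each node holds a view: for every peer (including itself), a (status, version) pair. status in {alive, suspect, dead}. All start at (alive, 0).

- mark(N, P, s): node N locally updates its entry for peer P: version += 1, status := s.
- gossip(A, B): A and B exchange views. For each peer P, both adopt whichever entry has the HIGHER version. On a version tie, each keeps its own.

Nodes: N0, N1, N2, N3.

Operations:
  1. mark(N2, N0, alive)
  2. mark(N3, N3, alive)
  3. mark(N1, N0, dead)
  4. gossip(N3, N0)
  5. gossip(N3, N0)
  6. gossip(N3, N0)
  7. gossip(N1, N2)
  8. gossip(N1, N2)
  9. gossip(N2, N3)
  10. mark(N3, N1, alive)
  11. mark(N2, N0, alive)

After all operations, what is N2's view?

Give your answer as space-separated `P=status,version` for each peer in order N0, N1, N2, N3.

Answer: N0=alive,2 N1=alive,0 N2=alive,0 N3=alive,1

Derivation:
Op 1: N2 marks N0=alive -> (alive,v1)
Op 2: N3 marks N3=alive -> (alive,v1)
Op 3: N1 marks N0=dead -> (dead,v1)
Op 4: gossip N3<->N0 -> N3.N0=(alive,v0) N3.N1=(alive,v0) N3.N2=(alive,v0) N3.N3=(alive,v1) | N0.N0=(alive,v0) N0.N1=(alive,v0) N0.N2=(alive,v0) N0.N3=(alive,v1)
Op 5: gossip N3<->N0 -> N3.N0=(alive,v0) N3.N1=(alive,v0) N3.N2=(alive,v0) N3.N3=(alive,v1) | N0.N0=(alive,v0) N0.N1=(alive,v0) N0.N2=(alive,v0) N0.N3=(alive,v1)
Op 6: gossip N3<->N0 -> N3.N0=(alive,v0) N3.N1=(alive,v0) N3.N2=(alive,v0) N3.N3=(alive,v1) | N0.N0=(alive,v0) N0.N1=(alive,v0) N0.N2=(alive,v0) N0.N3=(alive,v1)
Op 7: gossip N1<->N2 -> N1.N0=(dead,v1) N1.N1=(alive,v0) N1.N2=(alive,v0) N1.N3=(alive,v0) | N2.N0=(alive,v1) N2.N1=(alive,v0) N2.N2=(alive,v0) N2.N3=(alive,v0)
Op 8: gossip N1<->N2 -> N1.N0=(dead,v1) N1.N1=(alive,v0) N1.N2=(alive,v0) N1.N3=(alive,v0) | N2.N0=(alive,v1) N2.N1=(alive,v0) N2.N2=(alive,v0) N2.N3=(alive,v0)
Op 9: gossip N2<->N3 -> N2.N0=(alive,v1) N2.N1=(alive,v0) N2.N2=(alive,v0) N2.N3=(alive,v1) | N3.N0=(alive,v1) N3.N1=(alive,v0) N3.N2=(alive,v0) N3.N3=(alive,v1)
Op 10: N3 marks N1=alive -> (alive,v1)
Op 11: N2 marks N0=alive -> (alive,v2)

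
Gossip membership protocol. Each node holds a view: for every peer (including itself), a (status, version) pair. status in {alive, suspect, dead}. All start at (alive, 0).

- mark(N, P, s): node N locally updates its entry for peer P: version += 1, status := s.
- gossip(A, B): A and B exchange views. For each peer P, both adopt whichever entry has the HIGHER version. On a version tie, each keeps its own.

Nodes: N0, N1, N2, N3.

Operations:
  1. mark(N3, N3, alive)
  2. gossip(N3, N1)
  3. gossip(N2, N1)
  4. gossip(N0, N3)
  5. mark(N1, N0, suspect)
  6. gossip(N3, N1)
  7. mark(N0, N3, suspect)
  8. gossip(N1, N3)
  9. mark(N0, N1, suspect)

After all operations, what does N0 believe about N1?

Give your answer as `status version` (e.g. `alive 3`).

Op 1: N3 marks N3=alive -> (alive,v1)
Op 2: gossip N3<->N1 -> N3.N0=(alive,v0) N3.N1=(alive,v0) N3.N2=(alive,v0) N3.N3=(alive,v1) | N1.N0=(alive,v0) N1.N1=(alive,v0) N1.N2=(alive,v0) N1.N3=(alive,v1)
Op 3: gossip N2<->N1 -> N2.N0=(alive,v0) N2.N1=(alive,v0) N2.N2=(alive,v0) N2.N3=(alive,v1) | N1.N0=(alive,v0) N1.N1=(alive,v0) N1.N2=(alive,v0) N1.N3=(alive,v1)
Op 4: gossip N0<->N3 -> N0.N0=(alive,v0) N0.N1=(alive,v0) N0.N2=(alive,v0) N0.N3=(alive,v1) | N3.N0=(alive,v0) N3.N1=(alive,v0) N3.N2=(alive,v0) N3.N3=(alive,v1)
Op 5: N1 marks N0=suspect -> (suspect,v1)
Op 6: gossip N3<->N1 -> N3.N0=(suspect,v1) N3.N1=(alive,v0) N3.N2=(alive,v0) N3.N3=(alive,v1) | N1.N0=(suspect,v1) N1.N1=(alive,v0) N1.N2=(alive,v0) N1.N3=(alive,v1)
Op 7: N0 marks N3=suspect -> (suspect,v2)
Op 8: gossip N1<->N3 -> N1.N0=(suspect,v1) N1.N1=(alive,v0) N1.N2=(alive,v0) N1.N3=(alive,v1) | N3.N0=(suspect,v1) N3.N1=(alive,v0) N3.N2=(alive,v0) N3.N3=(alive,v1)
Op 9: N0 marks N1=suspect -> (suspect,v1)

Answer: suspect 1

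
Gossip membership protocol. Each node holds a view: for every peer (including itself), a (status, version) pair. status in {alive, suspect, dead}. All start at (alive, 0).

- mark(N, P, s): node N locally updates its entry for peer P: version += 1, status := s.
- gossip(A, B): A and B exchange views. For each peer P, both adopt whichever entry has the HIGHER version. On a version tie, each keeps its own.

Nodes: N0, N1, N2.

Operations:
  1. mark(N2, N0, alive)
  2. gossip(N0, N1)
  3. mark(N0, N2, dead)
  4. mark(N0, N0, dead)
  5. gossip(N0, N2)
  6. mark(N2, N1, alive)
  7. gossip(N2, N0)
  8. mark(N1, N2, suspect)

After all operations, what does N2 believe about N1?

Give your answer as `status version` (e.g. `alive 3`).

Op 1: N2 marks N0=alive -> (alive,v1)
Op 2: gossip N0<->N1 -> N0.N0=(alive,v0) N0.N1=(alive,v0) N0.N2=(alive,v0) | N1.N0=(alive,v0) N1.N1=(alive,v0) N1.N2=(alive,v0)
Op 3: N0 marks N2=dead -> (dead,v1)
Op 4: N0 marks N0=dead -> (dead,v1)
Op 5: gossip N0<->N2 -> N0.N0=(dead,v1) N0.N1=(alive,v0) N0.N2=(dead,v1) | N2.N0=(alive,v1) N2.N1=(alive,v0) N2.N2=(dead,v1)
Op 6: N2 marks N1=alive -> (alive,v1)
Op 7: gossip N2<->N0 -> N2.N0=(alive,v1) N2.N1=(alive,v1) N2.N2=(dead,v1) | N0.N0=(dead,v1) N0.N1=(alive,v1) N0.N2=(dead,v1)
Op 8: N1 marks N2=suspect -> (suspect,v1)

Answer: alive 1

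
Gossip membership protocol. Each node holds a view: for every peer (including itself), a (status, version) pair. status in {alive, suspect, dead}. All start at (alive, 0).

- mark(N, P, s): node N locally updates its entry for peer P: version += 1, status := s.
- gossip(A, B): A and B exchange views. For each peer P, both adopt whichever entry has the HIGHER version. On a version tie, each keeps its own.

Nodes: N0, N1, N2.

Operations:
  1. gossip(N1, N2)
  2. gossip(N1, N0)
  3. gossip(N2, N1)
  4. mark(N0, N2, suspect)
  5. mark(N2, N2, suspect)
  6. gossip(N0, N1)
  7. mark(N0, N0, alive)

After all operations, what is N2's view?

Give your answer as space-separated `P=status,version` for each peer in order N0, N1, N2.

Answer: N0=alive,0 N1=alive,0 N2=suspect,1

Derivation:
Op 1: gossip N1<->N2 -> N1.N0=(alive,v0) N1.N1=(alive,v0) N1.N2=(alive,v0) | N2.N0=(alive,v0) N2.N1=(alive,v0) N2.N2=(alive,v0)
Op 2: gossip N1<->N0 -> N1.N0=(alive,v0) N1.N1=(alive,v0) N1.N2=(alive,v0) | N0.N0=(alive,v0) N0.N1=(alive,v0) N0.N2=(alive,v0)
Op 3: gossip N2<->N1 -> N2.N0=(alive,v0) N2.N1=(alive,v0) N2.N2=(alive,v0) | N1.N0=(alive,v0) N1.N1=(alive,v0) N1.N2=(alive,v0)
Op 4: N0 marks N2=suspect -> (suspect,v1)
Op 5: N2 marks N2=suspect -> (suspect,v1)
Op 6: gossip N0<->N1 -> N0.N0=(alive,v0) N0.N1=(alive,v0) N0.N2=(suspect,v1) | N1.N0=(alive,v0) N1.N1=(alive,v0) N1.N2=(suspect,v1)
Op 7: N0 marks N0=alive -> (alive,v1)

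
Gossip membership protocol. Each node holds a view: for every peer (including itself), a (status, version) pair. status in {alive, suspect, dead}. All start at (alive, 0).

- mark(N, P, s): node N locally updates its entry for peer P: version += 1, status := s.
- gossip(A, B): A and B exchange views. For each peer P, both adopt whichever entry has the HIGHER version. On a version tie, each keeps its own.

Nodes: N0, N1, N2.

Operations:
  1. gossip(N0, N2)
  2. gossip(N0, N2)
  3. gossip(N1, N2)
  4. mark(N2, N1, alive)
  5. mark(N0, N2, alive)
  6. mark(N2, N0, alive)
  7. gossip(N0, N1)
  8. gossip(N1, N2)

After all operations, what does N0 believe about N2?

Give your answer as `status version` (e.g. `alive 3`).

Answer: alive 1

Derivation:
Op 1: gossip N0<->N2 -> N0.N0=(alive,v0) N0.N1=(alive,v0) N0.N2=(alive,v0) | N2.N0=(alive,v0) N2.N1=(alive,v0) N2.N2=(alive,v0)
Op 2: gossip N0<->N2 -> N0.N0=(alive,v0) N0.N1=(alive,v0) N0.N2=(alive,v0) | N2.N0=(alive,v0) N2.N1=(alive,v0) N2.N2=(alive,v0)
Op 3: gossip N1<->N2 -> N1.N0=(alive,v0) N1.N1=(alive,v0) N1.N2=(alive,v0) | N2.N0=(alive,v0) N2.N1=(alive,v0) N2.N2=(alive,v0)
Op 4: N2 marks N1=alive -> (alive,v1)
Op 5: N0 marks N2=alive -> (alive,v1)
Op 6: N2 marks N0=alive -> (alive,v1)
Op 7: gossip N0<->N1 -> N0.N0=(alive,v0) N0.N1=(alive,v0) N0.N2=(alive,v1) | N1.N0=(alive,v0) N1.N1=(alive,v0) N1.N2=(alive,v1)
Op 8: gossip N1<->N2 -> N1.N0=(alive,v1) N1.N1=(alive,v1) N1.N2=(alive,v1) | N2.N0=(alive,v1) N2.N1=(alive,v1) N2.N2=(alive,v1)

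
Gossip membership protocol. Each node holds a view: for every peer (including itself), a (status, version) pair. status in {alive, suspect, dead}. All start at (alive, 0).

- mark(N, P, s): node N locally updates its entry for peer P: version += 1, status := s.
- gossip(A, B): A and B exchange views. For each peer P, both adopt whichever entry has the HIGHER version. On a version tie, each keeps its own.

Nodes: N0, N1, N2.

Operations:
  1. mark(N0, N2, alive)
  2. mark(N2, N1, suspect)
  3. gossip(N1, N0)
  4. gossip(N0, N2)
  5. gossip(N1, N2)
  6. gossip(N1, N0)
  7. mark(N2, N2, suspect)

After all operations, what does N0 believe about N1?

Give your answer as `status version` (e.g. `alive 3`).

Op 1: N0 marks N2=alive -> (alive,v1)
Op 2: N2 marks N1=suspect -> (suspect,v1)
Op 3: gossip N1<->N0 -> N1.N0=(alive,v0) N1.N1=(alive,v0) N1.N2=(alive,v1) | N0.N0=(alive,v0) N0.N1=(alive,v0) N0.N2=(alive,v1)
Op 4: gossip N0<->N2 -> N0.N0=(alive,v0) N0.N1=(suspect,v1) N0.N2=(alive,v1) | N2.N0=(alive,v0) N2.N1=(suspect,v1) N2.N2=(alive,v1)
Op 5: gossip N1<->N2 -> N1.N0=(alive,v0) N1.N1=(suspect,v1) N1.N2=(alive,v1) | N2.N0=(alive,v0) N2.N1=(suspect,v1) N2.N2=(alive,v1)
Op 6: gossip N1<->N0 -> N1.N0=(alive,v0) N1.N1=(suspect,v1) N1.N2=(alive,v1) | N0.N0=(alive,v0) N0.N1=(suspect,v1) N0.N2=(alive,v1)
Op 7: N2 marks N2=suspect -> (suspect,v2)

Answer: suspect 1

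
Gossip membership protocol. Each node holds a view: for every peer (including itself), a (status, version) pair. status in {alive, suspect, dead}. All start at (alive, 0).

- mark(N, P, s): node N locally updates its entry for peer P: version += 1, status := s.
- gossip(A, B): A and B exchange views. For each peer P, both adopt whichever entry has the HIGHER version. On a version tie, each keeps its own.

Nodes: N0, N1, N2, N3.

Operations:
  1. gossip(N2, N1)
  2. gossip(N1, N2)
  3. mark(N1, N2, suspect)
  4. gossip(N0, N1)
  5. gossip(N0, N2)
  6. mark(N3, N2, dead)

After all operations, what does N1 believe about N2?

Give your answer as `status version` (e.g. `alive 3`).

Op 1: gossip N2<->N1 -> N2.N0=(alive,v0) N2.N1=(alive,v0) N2.N2=(alive,v0) N2.N3=(alive,v0) | N1.N0=(alive,v0) N1.N1=(alive,v0) N1.N2=(alive,v0) N1.N3=(alive,v0)
Op 2: gossip N1<->N2 -> N1.N0=(alive,v0) N1.N1=(alive,v0) N1.N2=(alive,v0) N1.N3=(alive,v0) | N2.N0=(alive,v0) N2.N1=(alive,v0) N2.N2=(alive,v0) N2.N3=(alive,v0)
Op 3: N1 marks N2=suspect -> (suspect,v1)
Op 4: gossip N0<->N1 -> N0.N0=(alive,v0) N0.N1=(alive,v0) N0.N2=(suspect,v1) N0.N3=(alive,v0) | N1.N0=(alive,v0) N1.N1=(alive,v0) N1.N2=(suspect,v1) N1.N3=(alive,v0)
Op 5: gossip N0<->N2 -> N0.N0=(alive,v0) N0.N1=(alive,v0) N0.N2=(suspect,v1) N0.N3=(alive,v0) | N2.N0=(alive,v0) N2.N1=(alive,v0) N2.N2=(suspect,v1) N2.N3=(alive,v0)
Op 6: N3 marks N2=dead -> (dead,v1)

Answer: suspect 1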